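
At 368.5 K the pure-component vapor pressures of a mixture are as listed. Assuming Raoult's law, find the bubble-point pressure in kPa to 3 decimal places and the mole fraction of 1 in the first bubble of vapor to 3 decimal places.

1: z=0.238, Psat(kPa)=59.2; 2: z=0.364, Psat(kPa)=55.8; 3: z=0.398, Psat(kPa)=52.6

At the bubble point ψ → 0, so ΣzᵢKᵢ = 1 with Kᵢ = Pᵢˢᵃᵗ/P ⇒ P = ΣzᵢPᵢˢᵃᵗ.
P = 0.238·59.2 + 0.364·55.8 + 0.398·52.6 = 55.336 kPa
yᵢ = zᵢPᵢˢᵃᵗ/P ⇒ y_1 = 0.238·59.2/55.336 = 0.255

Pbub = 55.336 kPa, y_1 = 0.255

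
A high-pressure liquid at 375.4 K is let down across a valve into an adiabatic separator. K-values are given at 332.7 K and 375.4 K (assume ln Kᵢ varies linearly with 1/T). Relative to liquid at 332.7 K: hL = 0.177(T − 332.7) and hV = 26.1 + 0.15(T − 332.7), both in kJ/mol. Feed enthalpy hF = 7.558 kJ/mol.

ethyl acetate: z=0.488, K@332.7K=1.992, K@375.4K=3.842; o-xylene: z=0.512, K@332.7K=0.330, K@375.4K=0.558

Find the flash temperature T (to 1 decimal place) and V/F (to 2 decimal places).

T = 335.4 K, V/F = 0.27

Adiabatic flash: solve Rachford–Rice at each trial T, then check hF = ψ·hV(T) + (1−ψ)·hL(T).
  T = 332.7 K: K = (1.992, 0.330), RR gives ψ = 0.212, H_out = 5.539 kJ/mol
  T = 375.4 K: K = (3.842, 0.558), RR gives ψ = 0.924, H_out = 30.607 kJ/mol
  T = 354.0 K: K = (2.820, 0.436), RR gives ψ = 0.583, H_out = 18.662 kJ/mol
  T = 343.4 K: K = (2.385, 0.381), RR gives ψ = 0.419, H_out = 12.701 kJ/mol
  T = 338.0 K: K = (2.181, 0.355), RR gives ψ = 0.323, H_out = 9.315 kJ/mol
  T = 335.4 K: K = (2.087, 0.342), RR gives ψ = 0.271, H_out = 7.534 kJ/mol
  T = 336.7 K: K = (2.133, 0.349), RR gives ψ = 0.297, H_out = 8.439 kJ/mol
Linear interpolation between T = 335.4 (H_out = 7.534) and T = 336.7 (H_out = 8.439) on hF = 7.558 gives T ≈ 335.4 K, at which ψ = 0.27.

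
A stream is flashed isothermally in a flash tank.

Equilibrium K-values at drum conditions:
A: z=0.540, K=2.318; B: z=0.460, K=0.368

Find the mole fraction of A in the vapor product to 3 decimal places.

y_A = 0.751

Rachford–Rice: g(V/F) = Σ zᵢ(Kᵢ−1)/(1+V/F(Kᵢ−1)) = 0.
g(0) = ΣzᵢKᵢ − 1 = 0.421 and g(1) = 1 − Σzᵢ/Kᵢ = -0.483, so a root lies in (0, 1).
Iterate (Newton) starting at V/F = 0.5:
  V/F = 0.500: g = 0.0040, g' = -0.734 → V/F = 0.505
Converged at V/F = 0.505.
Compositions from xᵢ = zᵢ/(1+V/F(Kᵢ−1)), yᵢ = Kᵢxᵢ:
  A: x = 0.324, y = 0.751
  B: x = 0.676, y = 0.249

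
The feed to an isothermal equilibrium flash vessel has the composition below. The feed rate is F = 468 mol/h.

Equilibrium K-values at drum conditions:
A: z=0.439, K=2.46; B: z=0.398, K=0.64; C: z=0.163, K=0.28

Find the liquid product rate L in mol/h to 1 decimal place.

L = 224.3 mol/h

Rachford–Rice: g(V/F) = Σ zᵢ(Kᵢ−1)/(1+V/F(Kᵢ−1)) = 0.
Check two-phase: ΣzᵢKᵢ = 1.380 > 1 and Σzᵢ/Kᵢ = 1.382 > 1, so g(0) = 0.380 > 0 and g(1) = -0.382 < 0.
Newton iteration, V/F⁰ = 0.55:
  V/F = 0.550: g = -0.0175, g' = -0.600 → V/F = 0.521
Converged at V/F = 0.521.
Then V = V/F·F = 0.5208·468 = 243.7 mol/h and L = F − V = 224.3 mol/h.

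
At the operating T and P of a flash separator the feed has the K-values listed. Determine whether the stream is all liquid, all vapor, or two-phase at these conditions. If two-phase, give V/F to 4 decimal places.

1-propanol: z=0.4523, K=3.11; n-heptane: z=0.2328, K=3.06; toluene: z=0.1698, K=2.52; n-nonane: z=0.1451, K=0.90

ΣzᵢKᵢ = 2.6775; Σzᵢ/Kᵢ = 0.4501.
Since Σzᵢ/Kᵢ < 1 the mixture is above its dew point — single vapor phase.

all vapor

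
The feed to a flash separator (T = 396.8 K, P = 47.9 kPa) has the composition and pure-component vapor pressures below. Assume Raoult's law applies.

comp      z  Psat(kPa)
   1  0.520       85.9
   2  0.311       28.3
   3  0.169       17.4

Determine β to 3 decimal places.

β = 0.443

Raoult's law: Kᵢ = Pᵢˢᵃᵗ/P = Pᵢˢᵃᵗ/47.9.
  K_1 = 85.9/47.9 = 1.79332, K_2 = 28.3/47.9 = 0.59081, K_3 = 17.4/47.9 = 0.36326
Iterate (Newton) starting at β = 0.5:
  β = 0.500: g = -0.0225, g' = -0.398 → β = 0.443
Converged at β = 0.443.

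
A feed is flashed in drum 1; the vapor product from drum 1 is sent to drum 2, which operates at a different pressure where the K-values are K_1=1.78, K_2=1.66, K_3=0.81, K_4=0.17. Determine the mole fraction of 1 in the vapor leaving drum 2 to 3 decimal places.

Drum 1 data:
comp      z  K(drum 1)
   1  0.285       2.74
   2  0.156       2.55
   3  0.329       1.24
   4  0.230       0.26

y_1 (drum 2) = 0.424

Drum 1:
Material balance + equilibrium reduce to Σ zᵢ(Kᵢ−1)/(1+ψ₁(Kᵢ−1)) = 0.
Check two-phase: ΣzᵢKᵢ = 1.646 > 1 and Σzᵢ/Kᵢ = 1.315 > 1, so g(0) = 0.646 > 0 and g(1) = -0.315 < 0.
Newton iteration, ψ₁⁰ = 0.5:
  ψ₁ = 0.500: g = 0.2018, g' = -0.698 → ψ₁ = 0.789
  ψ₁ = 0.789: g = -0.0248, g' = -0.970 → ψ₁ = 0.763
Converged at ψ₁ = 0.763.
Drum-1 compositions:
  1: x = 0.122, y = 0.336
  2: x = 0.071, y = 0.182
  3: x = 0.278, y = 0.345
  4: x = 0.528, y = 0.137
Drum-2 feed = drum-1 vapor: z₂ = (0.3356, 0.1823, 0.3448, 0.1373).
Drum 2:
Iterate (Newton) starting at ψ₂ = 0.52:
  ψ₂ = 0.520: g = 0.0027, g' = -0.455 → ψ₂ = 0.526
Converged at ψ₂ = 0.526.
  1: x = 0.238, y = 0.424
  2: x = 0.135, y = 0.225
  3: x = 0.383, y = 0.310
  4: x = 0.244, y = 0.041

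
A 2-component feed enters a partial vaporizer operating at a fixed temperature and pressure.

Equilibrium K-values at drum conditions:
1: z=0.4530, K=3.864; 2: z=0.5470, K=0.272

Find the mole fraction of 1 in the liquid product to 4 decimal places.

x_1 = 0.2027

Binary case is linear: z₁(K₁−1)(1+V/F(K₂−1)) + z₂(K₂−1)(1+V/F(K₁−1)) = 0
⇒ V/F = [z₁(K₁−1)+z₂(K₂−1)] / [−(K₁−1)(K₂−1)] = 0.89918/2.08499 = 0.4313
Compositions from xᵢ = zᵢ/(1+V/F(Kᵢ−1)), yᵢ = Kᵢxᵢ:
  1: x = 0.2027, y = 0.7831
  2: x = 0.7973, y = 0.2169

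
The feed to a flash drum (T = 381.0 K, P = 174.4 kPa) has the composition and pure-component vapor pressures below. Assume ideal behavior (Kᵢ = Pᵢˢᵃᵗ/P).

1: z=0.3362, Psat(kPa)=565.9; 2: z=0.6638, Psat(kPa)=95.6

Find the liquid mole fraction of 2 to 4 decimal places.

Raoult's law: Kᵢ = Pᵢˢᵃᵗ/P = Pᵢˢᵃᵗ/174.4.
  K_1 = 565.9/174.4 = 3.244839, K_2 = 95.6/174.4 = 0.548165
Material balance + equilibrium reduce to Σ zᵢ(Kᵢ−1)/(1+ψ(Kᵢ−1)) = 0.
Feasibility: ΣzᵢKᵢ = 1.4548, Σzᵢ/Kᵢ = 1.3146 — both > 1, two phases present.
Binary case is linear: z₁(K₁−1)(1+ψ(K₂−1)) + z₂(K₂−1)(1+ψ(K₁−1)) = 0
⇒ ψ = [z₁(K₁−1)+z₂(K₂−1)] / [−(K₁−1)(K₂−1)] = 0.45479/1.01430 = 0.4484
Compositions from xᵢ = zᵢ/(1+ψ(Kᵢ−1)), yᵢ = Kᵢxᵢ:
  1: x = 0.1676, y = 0.5437
  2: x = 0.8324, y = 0.4563

x_2 = 0.8324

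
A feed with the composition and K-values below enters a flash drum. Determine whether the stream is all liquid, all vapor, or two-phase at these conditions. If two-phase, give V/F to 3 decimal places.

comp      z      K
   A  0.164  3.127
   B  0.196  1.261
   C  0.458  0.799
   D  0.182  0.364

two-phase, V/F = 0.347

ΣzᵢKᵢ = 1.192; Σzᵢ/Kᵢ = 1.281.
Both exceed 1, so a two-phase solution exists.
Newton–Raphson from ψ = 0.63:
  ψ = 0.630: g = -0.1055, g' = -0.375 → ψ = 0.348
  ψ = 0.348: g = -0.0004, g' = -0.399 → ψ = 0.347
Converged at ψ = 0.347.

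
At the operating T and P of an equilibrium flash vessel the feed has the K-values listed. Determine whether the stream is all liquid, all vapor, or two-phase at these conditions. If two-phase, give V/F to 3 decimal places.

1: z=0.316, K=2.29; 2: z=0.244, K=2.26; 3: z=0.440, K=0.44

ΣzᵢKᵢ = 1.469; Σzᵢ/Kᵢ = 1.246.
Both exceed 1, so a two-phase solution exists.
Newton–Raphson from ψ = 0.5:
  ψ = 0.500: g = 0.0942, g' = -0.606 → ψ = 0.655
Converged at ψ = 0.655.

two-phase, V/F = 0.655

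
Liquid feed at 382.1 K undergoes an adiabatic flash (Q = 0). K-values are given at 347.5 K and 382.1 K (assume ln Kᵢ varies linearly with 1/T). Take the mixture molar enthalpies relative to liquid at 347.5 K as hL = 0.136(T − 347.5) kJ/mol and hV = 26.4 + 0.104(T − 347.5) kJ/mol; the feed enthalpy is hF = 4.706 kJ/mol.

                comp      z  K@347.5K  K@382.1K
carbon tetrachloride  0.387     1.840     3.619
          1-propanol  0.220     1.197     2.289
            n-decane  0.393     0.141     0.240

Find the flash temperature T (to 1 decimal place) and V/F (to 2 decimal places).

T = 351.0 K, V/F = 0.16

Adiabatic flash: solve Rachford–Rice at each trial T, then check hF = ψ·hV(T) + (1−ψ)·hL(T).
  T = 347.5 K: K = (1.840, 1.197, 0.141), RR gives ψ = 0.054, H_out = 1.419 kJ/mol
  T = 382.1 K: K = (3.619, 2.289, 0.240), RR gives ψ = 0.604, H_out = 19.980 kJ/mol
  T = 364.8 K: K = (2.622, 1.681, 0.186), RR gives ψ = 0.424, H_out = 13.311 kJ/mol
  T = 356.1 K: K = (2.204, 1.423, 0.162), RR gives ψ = 0.282, H_out = 8.537 kJ/mol
  T = 351.8 K: K = (2.016, 1.306, 0.151), RR gives ψ = 0.184, H_out = 5.414 kJ/mol
  T = 349.6 K: K = (1.924, 1.250, 0.146), RR gives ψ = 0.122, H_out = 3.505 kJ/mol
Linear interpolation between T = 349.6 (H_out = 3.505) and T = 351.8 (H_out = 5.414) on hF = 4.706 gives T ≈ 351.0 K, at which ψ = 0.16.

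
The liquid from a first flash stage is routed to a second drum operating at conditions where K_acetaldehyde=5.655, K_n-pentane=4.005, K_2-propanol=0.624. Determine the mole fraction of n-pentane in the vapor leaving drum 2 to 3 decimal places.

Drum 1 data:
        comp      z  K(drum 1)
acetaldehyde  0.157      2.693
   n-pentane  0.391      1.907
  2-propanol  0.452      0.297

Drum 1:
Let ψ₁ = V/F and solve Σ zᵢ(Kᵢ−1)/(1+ψ₁(Kᵢ−1)) = 0.
g(0) = ΣzᵢKᵢ − 1 = 0.303 and g(1) = 1 − Σzᵢ/Kᵢ = -0.785, so a root lies in (0, 1).
Newton–Raphson from ψ₁ = 0.67:
  ψ₁ = 0.670: g = -0.2556, g' = -1.022 → ψ₁ = 0.420
  ψ₁ = 0.420: g = -0.0386, g' = -0.772 → ψ₁ = 0.370
  ψ₁ = 0.370: g = -0.0004, g' = -0.758 → ψ₁ = 0.369
Converged at ψ₁ = 0.369.
Drum-1 compositions:
  acetaldehyde: x = 0.097, y = 0.260
  n-pentane: x = 0.293, y = 0.559
  2-propanol: x = 0.611, y = 0.181
Drum-2 feed = drum-1 liquid: z₂ = (0.0966, 0.2929, 0.6105).
Drum 2:
Material balance + equilibrium reduce to Σ zᵢ(Kᵢ−1)/(1+ψ₂(Kᵢ−1)) = 0.
Feasibility: ΣzᵢKᵢ = 2.100, Σzᵢ/Kᵢ = 1.069 — both > 1, two phases present.
Iterate (Newton) starting at ψ₂ = 0.44:
  ψ₂ = 0.440: g = 0.2515, g' = -0.840 → ψ₂ = 0.739
  ψ₂ = 0.739: g = 0.0564, g' = -0.526 → ψ₂ = 0.847
  ψ₂ = 0.847: g = 0.0026, g' = -0.482 → ψ₂ = 0.852
Converged at ψ₂ = 0.852.
  acetaldehyde: x = 0.019, y = 0.110
  n-pentane: x = 0.082, y = 0.329
  2-propanol: x = 0.898, y = 0.561

y_n-pentane (drum 2) = 0.329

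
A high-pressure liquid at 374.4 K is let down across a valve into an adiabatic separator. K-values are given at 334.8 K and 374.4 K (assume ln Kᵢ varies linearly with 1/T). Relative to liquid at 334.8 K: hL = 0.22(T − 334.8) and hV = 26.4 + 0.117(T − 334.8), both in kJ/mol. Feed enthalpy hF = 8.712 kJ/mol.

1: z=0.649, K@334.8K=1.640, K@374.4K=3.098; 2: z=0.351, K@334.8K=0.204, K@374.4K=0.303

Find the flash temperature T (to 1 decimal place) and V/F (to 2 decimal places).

Adiabatic flash: solve Rachford–Rice at each trial T, then check hF = ψ·hV(T) + (1−ψ)·hL(T).
  T = 334.8 K: K = (1.640, 0.204), RR gives ψ = 0.267, H_out = 7.046 kJ/mol
  T = 374.4 K: K = (3.098, 0.303), RR gives ψ = 0.764, H_out = 25.762 kJ/mol
  T = 354.6 K: K = (2.294, 0.251), RR gives ψ = 0.596, H_out = 18.869 kJ/mol
  T = 344.7 K: K = (1.949, 0.227), RR gives ψ = 0.470, H_out = 14.105 kJ/mol
  T = 339.8 K: K = (1.792, 0.216), RR gives ψ = 0.384, H_out = 11.040 kJ/mol
  T = 337.3 K: K = (1.715, 0.210), RR gives ψ = 0.330, H_out = 9.181 kJ/mol
  T = 336.1 K: K = (1.679, 0.207), RR gives ψ = 0.301, H_out = 8.196 kJ/mol
Linear interpolation between T = 336.1 (H_out = 8.196) and T = 337.3 (H_out = 9.181) on hF = 8.712 gives T ≈ 336.7 K, at which ψ = 0.32.

T = 336.7 K, V/F = 0.32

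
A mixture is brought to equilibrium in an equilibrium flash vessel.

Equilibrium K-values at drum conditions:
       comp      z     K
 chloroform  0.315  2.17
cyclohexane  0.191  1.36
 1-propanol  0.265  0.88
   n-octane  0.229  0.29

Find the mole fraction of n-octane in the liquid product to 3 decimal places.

Let β = V/F and solve Σ zᵢ(Kᵢ−1)/(1+β(Kᵢ−1)) = 0.
g(0) = ΣzᵢKᵢ − 1 = 0.243 and g(1) = 1 − Σzᵢ/Kᵢ = -0.376, so a root lies in (0, 1).
Iterate (Newton) starting at β = 0.5:
  β = 0.500: g = 0.0049, g' = -0.471 → β = 0.510
Converged at β = 0.510.
Compositions from xᵢ = zᵢ/(1+β(Kᵢ−1)), yᵢ = Kᵢxᵢ:
  chloroform: x = 0.197, y = 0.428
  cyclohexane: x = 0.161, y = 0.219
  1-propanol: x = 0.282, y = 0.248
  n-octane: x = 0.359, y = 0.104

x_n-octane = 0.359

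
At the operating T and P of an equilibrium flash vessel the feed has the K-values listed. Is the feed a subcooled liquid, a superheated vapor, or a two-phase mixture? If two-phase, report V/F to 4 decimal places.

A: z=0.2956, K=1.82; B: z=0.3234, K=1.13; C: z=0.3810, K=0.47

two-phase, V/F = 0.2820

ΣzᵢKᵢ = 1.0825; Σzᵢ/Kᵢ = 1.2593.
Both exceed 1, so a two-phase solution exists.
Material balance + equilibrium reduce to Σ zᵢ(Kᵢ−1)/(1+ψ(Kᵢ−1)) = 0.
Iterate (Newton) starting at ψ = 0.5:
  ψ = 0.5000: g = -0.06335, g' = -0.3029 → ψ = 0.2909
  ψ = 0.2909: g = -0.00251, g' = -0.2842 → ψ = 0.2820
Converged at ψ = 0.2820.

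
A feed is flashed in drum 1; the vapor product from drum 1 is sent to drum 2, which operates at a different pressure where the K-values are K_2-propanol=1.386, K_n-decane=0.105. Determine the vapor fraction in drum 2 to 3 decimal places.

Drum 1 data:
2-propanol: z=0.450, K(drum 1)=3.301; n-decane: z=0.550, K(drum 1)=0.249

Drum 1:
Let ψ₁ = V/F and solve Σ zᵢ(Kᵢ−1)/(1+ψ₁(Kᵢ−1)) = 0.
Check two-phase: ΣzᵢKᵢ = 1.622 > 1 and Σzᵢ/Kᵢ = 2.345 > 1, so g(0) = 0.622 > 0 and g(1) = -1.345 < 0.
Binary case is linear: z₁(K₁−1)(1+ψ₁(K₂−1)) + z₂(K₂−1)(1+ψ₁(K₁−1)) = 0
⇒ ψ₁ = [z₁(K₁−1)+z₂(K₂−1)] / [−(K₁−1)(K₂−1)] = 0.6224/1.7281 = 0.360
Drum-1 compositions:
  2-propanol: x = 0.246, y = 0.812
  n-decane: x = 0.754, y = 0.188
Drum-2 feed = drum-1 vapor: z₂ = (0.8123, 0.1877).
Drum 2:
Let ψ₂ = V/F and solve Σ zᵢ(Kᵢ−1)/(1+ψ₂(Kᵢ−1)) = 0.
g(0) = ΣzᵢKᵢ − 1 = 0.146 and g(1) = 1 − Σzᵢ/Kᵢ = -1.374, so a root lies in (0, 1).
Binary case is linear: z₁(K₁−1)(1+ψ₂(K₂−1)) + z₂(K₂−1)(1+ψ₂(K₁−1)) = 0
⇒ ψ₂ = [z₁(K₁−1)+z₂(K₂−1)] / [−(K₁−1)(K₂−1)] = 0.1455/0.3455 = 0.421
  2-propanol: x = 0.699, y = 0.968
  n-decane: x = 0.301, y = 0.032

V/F (drum 2) = 0.421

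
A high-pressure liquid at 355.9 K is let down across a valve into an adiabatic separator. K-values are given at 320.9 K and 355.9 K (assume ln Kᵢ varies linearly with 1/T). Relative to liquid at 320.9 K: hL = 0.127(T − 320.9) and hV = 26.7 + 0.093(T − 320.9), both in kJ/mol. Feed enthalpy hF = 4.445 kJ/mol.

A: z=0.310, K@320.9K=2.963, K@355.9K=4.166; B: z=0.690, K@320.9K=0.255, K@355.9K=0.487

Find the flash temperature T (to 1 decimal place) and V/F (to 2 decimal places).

T = 328.7 K, V/F = 0.13

Adiabatic flash: solve Rachford–Rice at each trial T, then check hF = ψ·hV(T) + (1−ψ)·hL(T).
  T = 320.9 K: K = (2.963, 0.255), RR gives ψ = 0.065, H_out = 1.725 kJ/mol
  T = 355.9 K: K = (4.166, 0.487), RR gives ψ = 0.386, H_out = 14.301 kJ/mol
  T = 338.4 K: K = (3.544, 0.358), RR gives ψ = 0.212, H_out = 7.755 kJ/mol
  T = 329.6 K: K = (3.247, 0.303), RR gives ψ = 0.138, H_out = 4.746 kJ/mol
  T = 325.2 K: K = (3.102, 0.278), RR gives ψ = 0.101, H_out = 3.233 kJ/mol
  T = 327.4 K: K = (3.174, 0.291), RR gives ψ = 0.120, H_out = 3.992 kJ/mol
Linear interpolation between T = 327.4 (H_out = 3.992) and T = 329.6 (H_out = 4.746) on hF = 4.445 gives T ≈ 328.7 K, at which ψ = 0.13.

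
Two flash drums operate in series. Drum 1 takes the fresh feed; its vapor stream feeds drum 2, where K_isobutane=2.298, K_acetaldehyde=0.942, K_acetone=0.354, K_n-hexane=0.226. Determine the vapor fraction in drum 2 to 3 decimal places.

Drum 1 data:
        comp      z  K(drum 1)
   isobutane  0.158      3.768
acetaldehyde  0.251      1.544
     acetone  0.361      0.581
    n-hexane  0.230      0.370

Drum 1:
Rachford–Rice: g(ψ₁) = Σ zᵢ(Kᵢ−1)/(1+ψ₁(Kᵢ−1)) = 0.
g(0) = ΣzᵢKᵢ − 1 = 0.278 and g(1) = 1 − Σzᵢ/Kᵢ = -0.447, so a root lies in (0, 1).
Newton–Raphson from ψ₁ = 0.44:
  ψ₁ = 0.440: g = -0.0786, g' = -0.564 → ψ₁ = 0.301
  ψ₁ = 0.301: g = 0.0041, g' = -0.637 → ψ₁ = 0.307
Converged at ψ₁ = 0.307.
Drum-1 compositions:
  isobutane: x = 0.085, y = 0.322
  acetaldehyde: x = 0.215, y = 0.332
  acetone: x = 0.414, y = 0.241
  n-hexane: x = 0.285, y = 0.106
Drum-2 feed = drum-1 vapor: z₂ = (0.3217, 0.3320, 0.2407, 0.1055).
Drum 2:
Let ψ₂ = V/F and solve Σ zᵢ(Kᵢ−1)/(1+ψ₂(Kᵢ−1)) = 0.
Check two-phase: ΣzᵢKᵢ = 1.161 > 1 and Σzᵢ/Kᵢ = 1.639 > 1, so g(0) = 0.161 > 0 and g(1) = -0.639 < 0.
Newton–Raphson from ψ₂ = 0.65:
  ψ₂ = 0.650: g = -0.2260, g' = -0.715 → ψ₂ = 0.334
  ψ₂ = 0.334: g = -0.0368, g' = -0.543 → ψ₂ = 0.266
Converged at ψ₂ = 0.266.
  isobutane: x = 0.239, y = 0.549
  acetaldehyde: x = 0.337, y = 0.318
  acetone: x = 0.291, y = 0.103
  n-hexane: x = 0.133, y = 0.030

V/F (drum 2) = 0.266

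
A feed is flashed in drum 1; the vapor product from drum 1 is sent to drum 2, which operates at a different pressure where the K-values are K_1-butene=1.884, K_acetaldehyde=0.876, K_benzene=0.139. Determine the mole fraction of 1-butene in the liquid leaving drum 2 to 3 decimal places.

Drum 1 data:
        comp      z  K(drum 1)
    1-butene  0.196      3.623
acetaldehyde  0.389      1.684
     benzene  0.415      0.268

Drum 1:
Rachford–Rice: g(ψ₁) = Σ zᵢ(Kᵢ−1)/(1+ψ₁(Kᵢ−1)) = 0.
g(0) = ΣzᵢKᵢ − 1 = 0.476 and g(1) = 1 − Σzᵢ/Kᵢ = -0.834, so a root lies in (0, 1).
Newton iteration, ψ₁⁰ = 0.5:
  ψ₁ = 0.500: g = -0.0585, g' = -0.907 → ψ₁ = 0.436
  ψ₁ = 0.436: g = -0.0010, g' = -0.881 → ψ₁ = 0.434
Converged at ψ₁ = 0.434.
Drum-1 compositions:
  1-butene: x = 0.092, y = 0.332
  acetaldehyde: x = 0.300, y = 0.505
  benzene: x = 0.608, y = 0.163
Drum-2 feed = drum-1 vapor: z₂ = (0.3319, 0.5050, 0.1631).
Drum 2:
Newton iteration, ψ₂⁰ = 0.51:
  ψ₂ = 0.510: g = -0.1150, g' = -0.516 → ψ₂ = 0.287
  ψ₂ = 0.287: g = -0.0175, g' = -0.387 → ψ₂ = 0.242
  ψ₂ = 0.242: g = -0.0002, g' = -0.377 → ψ₂ = 0.241
Converged at ψ₂ = 0.241.
  1-butene: x = 0.274, y = 0.515
  acetaldehyde: x = 0.521, y = 0.456
  benzene: x = 0.206, y = 0.029

x_1-butene (drum 2) = 0.274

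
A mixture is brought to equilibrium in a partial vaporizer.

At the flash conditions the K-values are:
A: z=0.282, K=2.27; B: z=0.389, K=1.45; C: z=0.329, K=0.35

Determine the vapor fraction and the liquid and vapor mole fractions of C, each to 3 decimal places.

Let ψ = V/F and solve Σ zᵢ(Kᵢ−1)/(1+ψ(Kᵢ−1)) = 0.
Feasibility: ΣzᵢKᵢ = 1.319, Σzᵢ/Kᵢ = 1.333 — both > 1, two phases present.
Iterate (Newton) starting at ψ = 0.44:
  ψ = 0.440: g = 0.0764, g' = -0.515 → ψ = 0.588
  ψ = 0.588: g = -0.0029, g' = -0.563 → ψ = 0.583
Converged at ψ = 0.583.
Compositions from xᵢ = zᵢ/(1+ψ(Kᵢ−1)), yᵢ = Kᵢxᵢ:
  A: x = 0.162, y = 0.368
  B: x = 0.308, y = 0.447
  C: x = 0.530, y = 0.185

ψ = 0.583, x_C = 0.530, y_C = 0.185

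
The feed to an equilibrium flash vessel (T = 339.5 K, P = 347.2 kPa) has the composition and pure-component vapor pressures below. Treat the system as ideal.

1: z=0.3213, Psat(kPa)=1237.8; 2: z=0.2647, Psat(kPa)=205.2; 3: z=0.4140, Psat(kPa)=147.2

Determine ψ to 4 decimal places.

ψ = 0.3608

Raoult's law: Kᵢ = Pᵢˢᵃᵗ/P = Pᵢˢᵃᵗ/347.2.
  K_1 = 1237.8/347.2 = 3.565092, K_2 = 205.2/347.2 = 0.591014, K_3 = 147.2/347.2 = 0.423963
Let ψ = V/F and solve Σ zᵢ(Kᵢ−1)/(1+ψ(Kᵢ−1)) = 0.
Check two-phase: ΣzᵢKᵢ = 1.4774 > 1 and Σzᵢ/Kᵢ = 1.5145 > 1, so g(0) = 0.4774 > 0 and g(1) = -0.5145 < 0.
Newton–Raphson from ψ = 0.59:
  ψ = 0.5900: g = -0.17604, g' = -0.7268 → ψ = 0.3478
  ψ = 0.3478: g = 0.01114, g' = -0.8655 → ψ = 0.3607
  ψ = 0.3607: g = 0.00010, g' = -0.8502 → ψ = 0.3608
Converged at ψ = 0.3608.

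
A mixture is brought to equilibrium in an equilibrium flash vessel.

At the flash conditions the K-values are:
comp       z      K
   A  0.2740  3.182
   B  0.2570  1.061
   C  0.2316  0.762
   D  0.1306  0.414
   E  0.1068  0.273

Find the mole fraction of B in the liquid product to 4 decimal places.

Let β = V/F and solve Σ zᵢ(Kᵢ−1)/(1+β(Kᵢ−1)) = 0.
Check two-phase: ΣzᵢKᵢ = 1.4042 > 1 and Σzᵢ/Kᵢ = 1.3389 > 1, so g(0) = 0.4042 > 0 and g(1) = -0.3389 < 0.
Newton–Raphson from β = 0.5:
  β = 0.5000: g = 0.00834, g' = -0.5452 → β = 0.5153
Converged at β = 0.5153.
Compositions from xᵢ = zᵢ/(1+β(Kᵢ−1)), yᵢ = Kᵢxᵢ:
  A: x = 0.1290, y = 0.4104
  B: x = 0.2492, y = 0.2644
  C: x = 0.2640, y = 0.2011
  D: x = 0.1871, y = 0.0775
  E: x = 0.1708, y = 0.0466

x_B = 0.2492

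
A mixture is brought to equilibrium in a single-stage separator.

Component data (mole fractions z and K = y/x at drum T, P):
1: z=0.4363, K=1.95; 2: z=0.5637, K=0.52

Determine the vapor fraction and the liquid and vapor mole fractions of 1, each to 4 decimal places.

ψ = 0.3156, x_1 = 0.3357, y_1 = 0.6545

Material balance + equilibrium reduce to Σ zᵢ(Kᵢ−1)/(1+ψ(Kᵢ−1)) = 0.
g(0) = ΣzᵢKᵢ − 1 = 0.1439 and g(1) = 1 − Σzᵢ/Kᵢ = -0.3078, so a root lies in (0, 1).
Binary case is linear: z₁(K₁−1)(1+ψ(K₂−1)) + z₂(K₂−1)(1+ψ(K₁−1)) = 0
⇒ ψ = [z₁(K₁−1)+z₂(K₂−1)] / [−(K₁−1)(K₂−1)] = 0.14391/0.45600 = 0.3156
Compositions from xᵢ = zᵢ/(1+ψ(Kᵢ−1)), yᵢ = Kᵢxᵢ:
  1: x = 0.3357, y = 0.6545
  2: x = 0.6643, y = 0.3455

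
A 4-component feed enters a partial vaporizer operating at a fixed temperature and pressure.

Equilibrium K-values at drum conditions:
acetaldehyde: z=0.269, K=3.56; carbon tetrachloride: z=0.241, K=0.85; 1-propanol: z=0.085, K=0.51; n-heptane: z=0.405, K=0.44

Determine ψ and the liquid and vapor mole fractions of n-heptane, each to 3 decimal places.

ψ = 0.340, x_n-heptane = 0.500, y_n-heptane = 0.220

Material balance + equilibrium reduce to Σ zᵢ(Kᵢ−1)/(1+ψ(Kᵢ−1)) = 0.
g(0) = ΣzᵢKᵢ − 1 = 0.384 and g(1) = 1 − Σzᵢ/Kᵢ = -0.446, so a root lies in (0, 1).
Newton–Raphson from ψ = 0.5:
  ψ = 0.500: g = -0.1072, g' = -0.626 → ψ = 0.329
  ψ = 0.329: g = 0.0082, g' = -0.746 → ψ = 0.340
Converged at ψ = 0.340.
Compositions from xᵢ = zᵢ/(1+ψ(Kᵢ−1)), yᵢ = Kᵢxᵢ:
  acetaldehyde: x = 0.144, y = 0.512
  carbon tetrachloride: x = 0.254, y = 0.216
  1-propanol: x = 0.102, y = 0.052
  n-heptane: x = 0.500, y = 0.220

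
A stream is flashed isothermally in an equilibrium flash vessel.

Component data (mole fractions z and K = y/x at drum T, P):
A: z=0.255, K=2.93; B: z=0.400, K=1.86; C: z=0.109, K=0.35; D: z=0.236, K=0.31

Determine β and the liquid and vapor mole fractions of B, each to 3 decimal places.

Iterate (Newton) starting at β = 0.46:
  β = 0.460: g = 0.1676, g' = -0.753 → β = 0.682
  β = 0.682: g = -0.0059, g' = -0.844 → β = 0.675
Converged at β = 0.675.
Compositions from xᵢ = zᵢ/(1+β(Kᵢ−1)), yᵢ = Kᵢxᵢ:
  A: x = 0.111, y = 0.324
  B: x = 0.253, y = 0.471
  C: x = 0.194, y = 0.068
  D: x = 0.442, y = 0.137

β = 0.675, x_B = 0.253, y_B = 0.471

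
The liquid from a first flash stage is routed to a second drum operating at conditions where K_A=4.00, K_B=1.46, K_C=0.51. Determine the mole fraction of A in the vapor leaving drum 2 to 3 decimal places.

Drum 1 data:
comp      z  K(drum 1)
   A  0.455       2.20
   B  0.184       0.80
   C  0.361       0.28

Drum 1:
Let ψ₁ = V/F and solve Σ zᵢ(Kᵢ−1)/(1+ψ₁(Kᵢ−1)) = 0.
Feasibility: ΣzᵢKᵢ = 1.249, Σzᵢ/Kᵢ = 1.726 — both > 1, two phases present.
Newton iteration, ψ₁⁰ = 0.65:
  ψ₁ = 0.650: g = -0.2241, g' = -0.878 → ψ₁ = 0.395
  ψ₁ = 0.395: g = -0.0325, g' = -0.676 → ψ₁ = 0.347
  ψ₁ = 0.347: g = -0.0002, g' = -0.668 → ψ₁ = 0.346
Converged at ψ₁ = 0.346.
Drum-1 compositions:
  A: x = 0.321, y = 0.707
  B: x = 0.198, y = 0.158
  C: x = 0.481, y = 0.135
Drum-2 feed = drum-1 liquid: z₂ = (0.3215, 0.1977, 0.4809).
Drum 2:
Rachford–Rice: g(ψ₂) = Σ zᵢ(Kᵢ−1)/(1+ψ₂(Kᵢ−1)) = 0.
Feasibility: ΣzᵢKᵢ = 1.820, Σzᵢ/Kᵢ = 1.159 — both > 1, two phases present.
Iterate (Newton) starting at ψ₂ = 0.3:
  ψ₂ = 0.300: g = 0.3113, g' = -0.992 → ψ₂ = 0.614
  ψ₂ = 0.614: g = 0.0735, g' = -0.620 → ψ₂ = 0.732
  ψ₂ = 0.732: g = 0.0023, g' = -0.587 → ψ₂ = 0.736
Converged at ψ₂ = 0.736.
  A: x = 0.100, y = 0.401
  B: x = 0.148, y = 0.216
  C: x = 0.752, y = 0.384

y_A (drum 2) = 0.401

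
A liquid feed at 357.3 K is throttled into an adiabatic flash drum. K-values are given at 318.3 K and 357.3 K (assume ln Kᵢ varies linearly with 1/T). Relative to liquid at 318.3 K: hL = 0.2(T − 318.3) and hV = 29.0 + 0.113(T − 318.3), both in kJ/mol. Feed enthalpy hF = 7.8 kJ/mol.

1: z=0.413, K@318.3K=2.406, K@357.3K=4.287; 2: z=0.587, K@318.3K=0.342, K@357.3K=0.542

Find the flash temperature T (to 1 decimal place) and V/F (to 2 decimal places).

Adiabatic flash: solve Rachford–Rice at each trial T, then check hF = ψ·hV(T) + (1−ψ)·hL(T).
  T = 318.3 K: K = (2.406, 0.342), RR gives ψ = 0.210, H_out = 6.095 kJ/mol
  T = 357.3 K: K = (4.287, 0.542), RR gives ψ = 0.723, H_out = 26.318 kJ/mol
  T = 337.8 K: K = (3.266, 0.436), RR gives ψ = 0.474, H_out = 16.830 kJ/mol
  T = 328.1 K: K = (2.818, 0.388), RR gives ψ = 0.352, H_out = 11.864 kJ/mol
  T = 323.2 K: K = (2.607, 0.365), RR gives ψ = 0.285, H_out = 9.115 kJ/mol
  T = 320.8 K: K = (2.507, 0.353), RR gives ψ = 0.249, H_out = 7.676 kJ/mol
Linear interpolation between T = 320.8 (H_out = 7.676) and T = 323.2 (H_out = 9.115) on hF = 7.8 gives T ≈ 321.0 K, at which ψ = 0.25.

T = 321.0 K, V/F = 0.25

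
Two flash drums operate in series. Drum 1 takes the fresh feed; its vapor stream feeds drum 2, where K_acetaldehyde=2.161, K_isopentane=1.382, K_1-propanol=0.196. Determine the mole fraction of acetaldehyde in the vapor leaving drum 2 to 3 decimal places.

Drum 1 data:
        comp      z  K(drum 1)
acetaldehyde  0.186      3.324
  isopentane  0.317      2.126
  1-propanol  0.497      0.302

y_acetaldehyde (drum 2) = 0.396

Drum 1:
Rachford–Rice: g(ψ₁) = Σ zᵢ(Kᵢ−1)/(1+ψ₁(Kᵢ−1)) = 0.
Check two-phase: ΣzᵢKᵢ = 1.442 > 1 and Σzᵢ/Kᵢ = 1.851 > 1, so g(0) = 0.442 > 0 and g(1) = -0.851 < 0.
Newton iteration, ψ₁⁰ = 0.62:
  ψ₁ = 0.620: g = -0.2243, g' = -1.061 → ψ₁ = 0.409
  ψ₁ = 0.409: g = -0.0191, g' = -0.927 → ψ₁ = 0.388
Converged at ψ₁ = 0.388.
Drum-1 compositions:
  acetaldehyde: x = 0.098, y = 0.325
  isopentane: x = 0.221, y = 0.469
  1-propanol: x = 0.682, y = 0.206
Drum-2 feed = drum-1 vapor: z₂ = (0.3251, 0.4690, 0.2058).
Drum 2:
Newton iteration, ψ₂⁰ = 0.65:
  ψ₂ = 0.650: g = 0.0120, g' = -0.770 → ψ₂ = 0.666
  ψ₂ = 0.666: g = -0.0002, g' = -0.799 → ψ₂ = 0.665
Converged at ψ₂ = 0.665.
  acetaldehyde: x = 0.183, y = 0.396
  isopentane: x = 0.374, y = 0.517
  1-propanol: x = 0.443, y = 0.087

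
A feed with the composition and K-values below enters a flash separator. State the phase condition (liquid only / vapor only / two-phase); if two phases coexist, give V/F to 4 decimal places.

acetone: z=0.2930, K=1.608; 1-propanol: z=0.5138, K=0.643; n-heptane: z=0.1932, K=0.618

liquid only

ΣzᵢKᵢ = 0.9209; Σzᵢ/Kᵢ = 1.2939.
Since ΣzᵢKᵢ < 1 the mixture is below its bubble point — single liquid phase.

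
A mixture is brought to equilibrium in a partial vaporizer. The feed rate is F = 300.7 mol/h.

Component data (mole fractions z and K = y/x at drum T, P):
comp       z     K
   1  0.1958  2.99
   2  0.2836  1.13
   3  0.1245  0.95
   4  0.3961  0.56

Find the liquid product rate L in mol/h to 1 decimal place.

Rachford–Rice: g(V/F) = Σ zᵢ(Kᵢ−1)/(1+V/F(Kᵢ−1)) = 0.
g(0) = ΣzᵢKᵢ − 1 = 0.2460 and g(1) = 1 − Σzᵢ/Kᵢ = -0.1548, so a root lies in (0, 1).
Newton–Raphson from V/F = 0.5:
  V/F = 0.5000: g = 0.00010, g' = -0.3254 → V/F = 0.5003
Converged at V/F = 0.5003.
Then V = V/F·F = 0.5003·300.7 = 150.4 mol/h and L = F − V = 150.3 mol/h.

L = 150.3 mol/h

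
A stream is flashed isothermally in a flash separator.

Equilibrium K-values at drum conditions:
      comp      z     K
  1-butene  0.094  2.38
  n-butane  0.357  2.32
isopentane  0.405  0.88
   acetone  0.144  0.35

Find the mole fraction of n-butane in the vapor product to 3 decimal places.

Let β = V/F and solve Σ zᵢ(Kᵢ−1)/(1+β(Kᵢ−1)) = 0.
Feasibility: ΣzᵢKᵢ = 1.459, Σzᵢ/Kᵢ = 1.065 — both > 1, two phases present.
Newton iteration, β⁰ = 0.5:
  β = 0.500: g = 0.1703, g' = -0.429 → β = 0.897
  β = 0.897: g = -0.0054, g' = -0.524 → β = 0.887
Converged at β = 0.887.
Compositions from xᵢ = zᵢ/(1+β(Kᵢ−1)), yᵢ = Kᵢxᵢ:
  1-butene: x = 0.042, y = 0.101
  n-butane: x = 0.164, y = 0.382
  isopentane: x = 0.453, y = 0.399
  acetone: x = 0.340, y = 0.119

y_n-butane = 0.382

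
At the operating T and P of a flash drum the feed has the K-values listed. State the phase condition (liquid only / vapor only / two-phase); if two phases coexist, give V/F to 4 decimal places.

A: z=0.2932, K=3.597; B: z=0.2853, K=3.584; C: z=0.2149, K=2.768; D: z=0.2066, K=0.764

vapor only

ΣzᵢKᵢ = 2.8298; Σzᵢ/Kᵢ = 0.5092.
Since Σzᵢ/Kᵢ < 1 the mixture is above its dew point — single vapor phase.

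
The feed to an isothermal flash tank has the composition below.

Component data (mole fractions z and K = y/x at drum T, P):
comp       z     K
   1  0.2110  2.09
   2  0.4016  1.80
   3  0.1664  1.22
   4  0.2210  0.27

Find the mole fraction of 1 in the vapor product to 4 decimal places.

y_1 = 0.2422

Material balance + equilibrium reduce to Σ zᵢ(Kᵢ−1)/(1+β(Kᵢ−1)) = 0.
Feasibility: ΣzᵢKᵢ = 1.4265, Σzᵢ/Kᵢ = 1.2790 — both > 1, two phases present.
Newton iteration, β⁰ = 0.5:
  β = 0.5000: g = 0.15726, g' = -0.5348 → β = 0.7941
  β = 0.7941: g = -0.03291, g' = -0.8406 → β = 0.7549
  β = 0.7549: g = -0.00152, g' = -0.7657 → β = 0.7529
Converged at β = 0.7529.
Compositions from xᵢ = zᵢ/(1+β(Kᵢ−1)), yᵢ = Kᵢxᵢ:
  1: x = 0.1159, y = 0.2422
  2: x = 0.2506, y = 0.4511
  3: x = 0.1428, y = 0.1742
  4: x = 0.4907, y = 0.1325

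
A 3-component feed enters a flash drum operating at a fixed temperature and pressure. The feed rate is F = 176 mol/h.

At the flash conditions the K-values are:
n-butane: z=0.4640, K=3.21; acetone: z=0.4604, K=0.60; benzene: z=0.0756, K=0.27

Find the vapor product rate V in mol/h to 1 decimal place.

V = 132.2 mol/h

Material balance + equilibrium reduce to Σ zᵢ(Kᵢ−1)/(1+V/F(Kᵢ−1)) = 0.
g(0) = ΣzᵢKᵢ − 1 = 0.7861 and g(1) = 1 − Σzᵢ/Kᵢ = -0.1919, so a root lies in (0, 1).
Iterate (Newton) starting at V/F = 0.69:
  V/F = 0.6900: g = 0.04057, g' = -0.6596 → V/F = 0.7515
  V/F = 0.7515: g = -0.00019, g' = -0.6684 → V/F = 0.7512
Converged at V/F = 0.7512.
Then V = V/F·F = 0.7512·176 = 132.2 mol/h and L = F − V = 43.8 mol/h.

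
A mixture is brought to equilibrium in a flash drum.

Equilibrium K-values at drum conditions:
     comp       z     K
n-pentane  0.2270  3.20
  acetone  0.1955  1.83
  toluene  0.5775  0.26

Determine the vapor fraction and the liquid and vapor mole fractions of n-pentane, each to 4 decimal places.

ψ = 0.1854, x_n-pentane = 0.1612, y_n-pentane = 0.5159

Material balance + equilibrium reduce to Σ zᵢ(Kᵢ−1)/(1+ψ(Kᵢ−1)) = 0.
Check two-phase: ΣzᵢKᵢ = 1.2343 > 1 and Σzᵢ/Kᵢ = 2.3989 > 1, so g(0) = 0.2343 > 0 and g(1) = -1.3989 < 0.
Iterate (Newton) starting at ψ = 0.5:
  ψ = 0.5000: g = -0.32585, g' = -1.1132 → ψ = 0.2073
  ψ = 0.2073: g = -0.02334, g' = -1.0575 → ψ = 0.1852
  ψ = 0.1852: g = 0.00024, g' = -1.0805 → ψ = 0.1854
Converged at ψ = 0.1854.
Compositions from xᵢ = zᵢ/(1+ψ(Kᵢ−1)), yᵢ = Kᵢxᵢ:
  n-pentane: x = 0.1612, y = 0.5159
  acetone: x = 0.1694, y = 0.3100
  toluene: x = 0.6694, y = 0.1740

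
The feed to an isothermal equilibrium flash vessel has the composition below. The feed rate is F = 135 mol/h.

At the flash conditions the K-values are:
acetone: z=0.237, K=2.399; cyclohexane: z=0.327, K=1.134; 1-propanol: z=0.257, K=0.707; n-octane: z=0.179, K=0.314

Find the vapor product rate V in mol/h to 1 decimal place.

V = 53.9 mol/h

Material balance + equilibrium reduce to Σ zᵢ(Kᵢ−1)/(1+ψ(Kᵢ−1)) = 0.
Feasibility: ΣzᵢKᵢ = 1.177, Σzᵢ/Kᵢ = 1.321 — both > 1, two phases present.
Newton iteration, ψ⁰ = 0.5:
  ψ = 0.500: g = -0.0390, g' = -0.391 → ψ = 0.400
  ψ = 0.400: g = -0.0005, g' = -0.384 → ψ = 0.399
Converged at ψ = 0.399.
Then V = ψ·F = 0.3991·135 = 53.9 mol/h and L = F − V = 81.1 mol/h.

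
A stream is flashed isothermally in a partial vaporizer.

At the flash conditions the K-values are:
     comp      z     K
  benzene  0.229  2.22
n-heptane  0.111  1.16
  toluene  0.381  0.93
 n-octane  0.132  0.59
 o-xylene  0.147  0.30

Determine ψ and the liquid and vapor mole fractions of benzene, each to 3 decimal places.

ψ = 0.307, x_benzene = 0.167, y_benzene = 0.370

Newton iteration, ψ⁰ = 0.62:
  ψ = 0.620: g = -0.1070, g' = -0.380 → ψ = 0.338
  ψ = 0.338: g = -0.0103, g' = -0.329 → ψ = 0.307
Converged at ψ = 0.307.
Compositions from xᵢ = zᵢ/(1+ψ(Kᵢ−1)), yᵢ = Kᵢxᵢ:
  benzene: x = 0.167, y = 0.370
  n-heptane: x = 0.106, y = 0.123
  toluene: x = 0.389, y = 0.362
  n-octane: x = 0.151, y = 0.089
  o-xylene: x = 0.187, y = 0.056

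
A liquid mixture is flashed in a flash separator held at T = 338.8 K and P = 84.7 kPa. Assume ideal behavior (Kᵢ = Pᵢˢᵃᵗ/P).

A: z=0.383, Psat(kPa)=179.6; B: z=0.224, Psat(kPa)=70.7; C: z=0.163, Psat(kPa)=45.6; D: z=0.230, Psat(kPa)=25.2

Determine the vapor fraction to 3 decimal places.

ψ = 0.281

Raoult's law: Kᵢ = Pᵢˢᵃᵗ/P = Pᵢˢᵃᵗ/84.7.
  K_A = 179.6/84.7 = 2.12043, K_B = 70.7/84.7 = 0.83471, K_C = 45.6/84.7 = 0.53837, K_D = 25.2/84.7 = 0.29752
Iterate (Newton) starting at ψ = 0.6:
  ψ = 0.600: g = -0.1678, g' = -0.585 → ψ = 0.313
  ψ = 0.313: g = -0.0165, g' = -0.504 → ψ = 0.280
  ψ = 0.280: g = 0.0000, g' = -0.507 → ψ = 0.281
Converged at ψ = 0.281.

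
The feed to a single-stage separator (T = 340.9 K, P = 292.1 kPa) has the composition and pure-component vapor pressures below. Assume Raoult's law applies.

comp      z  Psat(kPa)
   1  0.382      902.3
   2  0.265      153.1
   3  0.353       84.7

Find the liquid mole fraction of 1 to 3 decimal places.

Raoult's law: Kᵢ = Pᵢˢᵃᵗ/P = Pᵢˢᵃᵗ/292.1.
  K_1 = 902.3/292.1 = 3.08901, K_2 = 153.1/292.1 = 0.52414, K_3 = 84.7/292.1 = 0.28997
Material balance + equilibrium reduce to Σ zᵢ(Kᵢ−1)/(1+V/F(Kᵢ−1)) = 0.
Feasibility: ΣzᵢKᵢ = 1.421, Σzᵢ/Kᵢ = 1.847 — both > 1, two phases present.
Newton iteration, V/F⁰ = 0.5:
  V/F = 0.500: g = -0.1638, g' = -0.930 → V/F = 0.324
  V/F = 0.324: g = 0.0014, g' = -0.977 → V/F = 0.325
Converged at V/F = 0.325.
Compositions from xᵢ = zᵢ/(1+V/F(Kᵢ−1)), yᵢ = Kᵢxᵢ:
  1: x = 0.227, y = 0.703
  2: x = 0.314, y = 0.164
  3: x = 0.459, y = 0.133

x_1 = 0.227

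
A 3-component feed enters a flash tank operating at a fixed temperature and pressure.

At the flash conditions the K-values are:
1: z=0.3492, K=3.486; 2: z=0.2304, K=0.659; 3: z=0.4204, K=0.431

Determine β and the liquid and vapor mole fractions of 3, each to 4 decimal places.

β = 0.4440, x_3 = 0.5625, y_3 = 0.2424

Newton–Raphson from β = 0.5:
  β = 0.5000: g = -0.04201, g' = -0.7338 → β = 0.4428
  β = 0.4428: g = 0.00095, g' = -0.7694 → β = 0.4440
Converged at β = 0.4440.
Compositions from xᵢ = zᵢ/(1+β(Kᵢ−1)), yᵢ = Kᵢxᵢ:
  1: x = 0.1660, y = 0.5786
  2: x = 0.2715, y = 0.1789
  3: x = 0.5625, y = 0.2424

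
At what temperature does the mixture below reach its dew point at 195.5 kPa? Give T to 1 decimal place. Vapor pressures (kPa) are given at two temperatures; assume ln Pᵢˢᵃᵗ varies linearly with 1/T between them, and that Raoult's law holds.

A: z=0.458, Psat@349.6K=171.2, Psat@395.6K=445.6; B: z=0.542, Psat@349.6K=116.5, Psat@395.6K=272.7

T = 366.9 K

Dew-point temperature: Σzᵢ·P/Pᵢˢᵃᵗ(T) = 1. Interpolate ln Pᵢˢᵃᵗ = aᵢ + bᵢ/T.
  T = 349.6 K: ΣzᵢP/Pᵢˢᵃᵗ = 1.4325
  T = 395.6 K: ΣzᵢP/Pᵢˢᵃᵗ = 0.5895
  T = 372.6 K: ΣzᵢP/Pᵢˢᵃᵗ = 0.8938
  T = 361.1 K: ΣzᵢP/Pᵢˢᵃᵗ = 1.1230
  T = 366.9 K: ΣzᵢP/Pᵢˢᵃᵗ = 0.9991
  T = 364.0 K: ΣzᵢP/Pᵢˢᵃᵗ = 1.0587
Interpolating between 364.0 K and 366.9 K gives T ≈ 366.9 K.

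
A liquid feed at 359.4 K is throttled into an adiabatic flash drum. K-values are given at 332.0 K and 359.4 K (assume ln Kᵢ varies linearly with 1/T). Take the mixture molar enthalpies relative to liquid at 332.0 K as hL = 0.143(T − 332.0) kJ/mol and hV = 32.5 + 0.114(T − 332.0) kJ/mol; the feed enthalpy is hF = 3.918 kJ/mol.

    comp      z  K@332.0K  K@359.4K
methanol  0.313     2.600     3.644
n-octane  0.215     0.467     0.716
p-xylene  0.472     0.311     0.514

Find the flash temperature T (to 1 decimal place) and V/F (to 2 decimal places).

Adiabatic flash: solve Rachford–Rice at each trial T, then check hF = ψ·hV(T) + (1−ψ)·hL(T).
  T = 332.0 K: K = (2.600, 0.467, 0.311), RR gives ψ = 0.059, H_out = 1.927 kJ/mol
  T = 359.4 K: K = (3.644, 0.716, 0.514), RR gives ψ = 0.472, H_out = 18.881 kJ/mol
  T = 345.7 K: K = (3.099, 0.583, 0.404), RR gives ψ = 0.250, H_out = 9.989 kJ/mol
  T = 338.9 K: K = (2.845, 0.523, 0.356), RR gives ψ = 0.156, H_out = 6.014 kJ/mol
  T = 335.4 K: K = (2.719, 0.494, 0.332), RR gives ψ = 0.107, H_out = 3.963 kJ/mol
  T = 333.7 K: K = (2.659, 0.481, 0.322), RR gives ψ = 0.083, H_out = 2.952 kJ/mol
Linear interpolation between T = 333.7 (H_out = 2.952) and T = 335.4 (H_out = 3.963) on hF = 3.918 gives T ≈ 335.3 K, at which ψ = 0.11.

T = 335.3 K, V/F = 0.11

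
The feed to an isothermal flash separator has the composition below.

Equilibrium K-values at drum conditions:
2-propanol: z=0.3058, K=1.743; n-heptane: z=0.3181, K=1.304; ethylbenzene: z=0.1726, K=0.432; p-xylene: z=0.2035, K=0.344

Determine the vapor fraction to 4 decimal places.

Newton iteration, ψ⁰ = 0.5:
  ψ = 0.5000: g = -0.08597, g' = -0.4144 → ψ = 0.2926
  ψ = 0.2926: g = -0.00733, g' = -0.3529 → ψ = 0.2718
  ψ = 0.2718: g = -0.00004, g' = -0.3495 → ψ = 0.2717
Converged at ψ = 0.2717.

ψ = 0.2717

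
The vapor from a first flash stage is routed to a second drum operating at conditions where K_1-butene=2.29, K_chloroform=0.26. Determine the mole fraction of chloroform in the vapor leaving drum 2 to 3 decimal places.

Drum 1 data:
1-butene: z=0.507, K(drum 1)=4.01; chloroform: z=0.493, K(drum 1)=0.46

Drum 1:
Let ψ₁ = V/F and solve Σ zᵢ(Kᵢ−1)/(1+ψ₁(Kᵢ−1)) = 0.
g(0) = ΣzᵢKᵢ − 1 = 1.260 and g(1) = 1 − Σzᵢ/Kᵢ = -0.198, so a root lies in (0, 1).
Iterate (Newton) starting at ψ₁ = 0.5:
  ψ₁ = 0.500: g = 0.2445, g' = -1.002 → ψ₁ = 0.744
  ψ₁ = 0.744: g = 0.0260, g' = -0.839 → ψ₁ = 0.775
Converged at ψ₁ = 0.775.
Drum-1 compositions:
  1-butene: x = 0.152, y = 0.610
  chloroform: x = 0.848, y = 0.390
Drum-2 feed = drum-1 vapor: z₂ = (0.6100, 0.3900).
Drum 2:
Rachford–Rice: g(ψ₂) = Σ zᵢ(Kᵢ−1)/(1+ψ₂(Kᵢ−1)) = 0.
Check two-phase: ΣzᵢKᵢ = 1.498 > 1 and Σzᵢ/Kᵢ = 1.766 > 1, so g(0) = 0.498 > 0 and g(1) = -0.766 < 0.
Binary case is linear: z₁(K₁−1)(1+ψ₂(K₂−1)) + z₂(K₂−1)(1+ψ₂(K₁−1)) = 0
⇒ ψ₂ = [z₁(K₁−1)+z₂(K₂−1)] / [−(K₁−1)(K₂−1)] = 0.4982/0.9546 = 0.522
  1-butene: x = 0.365, y = 0.835
  chloroform: x = 0.635, y = 0.165

y_chloroform (drum 2) = 0.165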